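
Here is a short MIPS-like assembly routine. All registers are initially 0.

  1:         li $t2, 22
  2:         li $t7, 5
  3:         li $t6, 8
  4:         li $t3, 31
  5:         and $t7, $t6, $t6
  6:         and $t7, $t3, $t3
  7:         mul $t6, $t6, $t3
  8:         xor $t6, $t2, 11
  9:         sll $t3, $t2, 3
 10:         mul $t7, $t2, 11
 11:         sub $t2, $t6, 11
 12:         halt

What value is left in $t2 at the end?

18

$t2=22
$t7=5
$t6=8
$t3=31
$t7=8&8=8
$t7=31&31=31
$t6=8*31=248
$t6=22^11=29
$t3=22<<3=176
$t7=22*11=242
$t2=29-11=18
halt.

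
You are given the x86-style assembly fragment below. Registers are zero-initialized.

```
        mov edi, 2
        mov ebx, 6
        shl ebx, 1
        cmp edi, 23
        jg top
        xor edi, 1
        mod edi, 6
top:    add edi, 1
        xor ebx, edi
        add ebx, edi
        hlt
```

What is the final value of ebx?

after mov edi, 2: edi=2
after mov ebx, 6: ebx=6
after shl ebx, 1: ebx=6<<1=12
cmp edi, 23  (cmp 2,23)
jg top: not taken
after xor edi, 1: edi=2^1=3
after mod edi, 6: edi=3%6=3
after add edi, 1: edi=3+1=4
after xor ebx, edi: ebx=12^4=8
after add ebx, edi: ebx=8+4=12
halt.

12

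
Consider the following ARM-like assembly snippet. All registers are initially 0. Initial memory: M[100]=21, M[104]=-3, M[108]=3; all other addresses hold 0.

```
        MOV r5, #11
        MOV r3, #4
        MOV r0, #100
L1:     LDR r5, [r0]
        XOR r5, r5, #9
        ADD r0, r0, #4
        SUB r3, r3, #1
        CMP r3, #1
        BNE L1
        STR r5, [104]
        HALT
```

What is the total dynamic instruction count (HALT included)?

after MOV r5, #11: r5=11
after MOV r3, #4: r3=4
after MOV r0, #100: r0=100
after LDR r5, [r0]: r5=M[100]=21
after XOR r5, r5, #9: r5=21^9=28
after ADD r0, r0, #4: r0=100+4=104
after SUB r3, r3, #1: r3=4-1=3
CMP r3, #1  (cmp 3,1)
BNE L1: taken
after LDR r5, [r0]: r5=M[104]=-3
after XOR r5, r5, #9: r5=(-3)^9=-12
after ADD r0, r0, #4: r0=104+4=108
after SUB r3, r3, #1: r3=3-1=2
CMP r3, #1  (cmp 2,1)
BNE L1: taken
after LDR r5, [r0]: r5=M[108]=3
after XOR r5, r5, #9: r5=3^9=10
after ADD r0, r0, #4: r0=108+4=112
after SUB r3, r3, #1: r3=2-1=1
CMP r3, #1  (cmp 1,1)
BNE L1: not taken
STR r5, [104] → M[104]=10
halt.
Total executed instructions: 23.

23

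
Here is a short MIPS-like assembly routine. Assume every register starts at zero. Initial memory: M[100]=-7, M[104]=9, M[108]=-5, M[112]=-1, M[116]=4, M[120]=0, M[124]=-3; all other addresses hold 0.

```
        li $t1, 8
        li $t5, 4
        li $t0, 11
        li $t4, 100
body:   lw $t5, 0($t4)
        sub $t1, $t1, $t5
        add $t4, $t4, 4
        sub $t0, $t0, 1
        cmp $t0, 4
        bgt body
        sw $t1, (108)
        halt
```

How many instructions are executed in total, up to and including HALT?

$t1=8
$t5=4
$t0=11
$t4=100
$t5=M[100]=-7
$t1=8-(-7)=15
$t4=100+4=104
$t0=11-1=10
cmp $t0, 4  (cmp 10,4)
bgt body: taken
$t5=M[104]=9
$t1=15-9=6
$t4=104+4=108
$t0=10-1=9
cmp $t0, 4  (cmp 9,4)
bgt body: taken
$t5=M[108]=-5
$t1=6-(-5)=11
$t4=108+4=112
$t0=9-1=8
cmp $t0, 4  (cmp 8,4)
bgt body: taken
$t5=M[112]=-1
$t1=11-(-1)=12
$t4=112+4=116
$t0=8-1=7
cmp $t0, 4  (cmp 7,4)
bgt body: taken
$t5=M[116]=4
$t1=12-4=8
$t4=116+4=120
$t0=7-1=6
cmp $t0, 4  (cmp 6,4)
bgt body: taken
$t5=M[120]=0
$t1=8-0=8
$t4=120+4=124
$t0=6-1=5
cmp $t0, 4  (cmp 5,4)
bgt body: taken
$t5=M[124]=-3
$t1=8-(-3)=11
$t4=124+4=128
$t0=5-1=4
cmp $t0, 4  (cmp 4,4)
bgt body: not taken
sw $t1, (108) → M[108]=11
halt.
Total executed instructions: 48.

48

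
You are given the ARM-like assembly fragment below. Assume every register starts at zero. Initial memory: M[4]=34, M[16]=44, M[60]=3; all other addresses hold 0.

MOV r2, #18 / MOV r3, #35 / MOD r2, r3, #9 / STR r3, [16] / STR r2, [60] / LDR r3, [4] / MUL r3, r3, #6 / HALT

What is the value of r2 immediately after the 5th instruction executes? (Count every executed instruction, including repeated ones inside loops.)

8

MOV r2, #18 → r2=18
MOV r3, #35 → r3=35
MOD r2, r3, #9 → r2=35%9=8
STR r3, [16] → M[16]=35
STR r2, [60] → M[60]=8
After step 5: r2 = 8.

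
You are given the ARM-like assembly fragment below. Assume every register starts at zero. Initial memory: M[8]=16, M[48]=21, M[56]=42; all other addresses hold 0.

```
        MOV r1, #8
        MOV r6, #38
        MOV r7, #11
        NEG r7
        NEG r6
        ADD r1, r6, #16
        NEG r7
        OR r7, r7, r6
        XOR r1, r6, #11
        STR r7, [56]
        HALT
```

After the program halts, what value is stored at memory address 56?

-37

r1=8
r6=38
r7=11
r7=-(11)=-11
r6=-(38)=-38
r1=(-38)+16=-22
r7=-(-11)=11
r7=11|(-38)=-37
r1=(-38)^11=-47
STR r7, [56] → M[56]=-37
halt.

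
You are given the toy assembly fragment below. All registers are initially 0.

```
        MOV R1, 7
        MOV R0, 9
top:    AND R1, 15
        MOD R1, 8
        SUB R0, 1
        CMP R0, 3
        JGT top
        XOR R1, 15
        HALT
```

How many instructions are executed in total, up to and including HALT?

34

R1=7
R0=9
R1=7&15=7
R1=7%8=7
R0=9-1=8
CMP R0, 3  (cmp 8,3)
JGT top: taken
R1=7&15=7
R1=7%8=7
R0=8-1=7
CMP R0, 3  (cmp 7,3)
JGT top: taken
R1=7&15=7
R1=7%8=7
R0=7-1=6
CMP R0, 3  (cmp 6,3)
JGT top: taken
R1=7&15=7
R1=7%8=7
R0=6-1=5
CMP R0, 3  (cmp 5,3)
JGT top: taken
R1=7&15=7
R1=7%8=7
R0=5-1=4
CMP R0, 3  (cmp 4,3)
JGT top: taken
R1=7&15=7
R1=7%8=7
R0=4-1=3
CMP R0, 3  (cmp 3,3)
JGT top: not taken
R1=7^15=8
halt.
Total executed instructions: 34.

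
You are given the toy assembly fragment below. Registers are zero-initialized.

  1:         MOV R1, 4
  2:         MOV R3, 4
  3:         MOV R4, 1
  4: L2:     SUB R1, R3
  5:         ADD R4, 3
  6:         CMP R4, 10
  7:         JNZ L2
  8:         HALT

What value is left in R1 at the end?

R1=4
R3=4
R4=1
R1=4-4=0
R4=1+3=4
CMP R4, 10  (cmp 4,10)
JNZ L2: taken
R1=0-4=-4
R4=4+3=7
CMP R4, 10  (cmp 7,10)
JNZ L2: taken
R1=(-4)-4=-8
R4=7+3=10
CMP R4, 10  (cmp 10,10)
JNZ L2: not taken
halt.

-8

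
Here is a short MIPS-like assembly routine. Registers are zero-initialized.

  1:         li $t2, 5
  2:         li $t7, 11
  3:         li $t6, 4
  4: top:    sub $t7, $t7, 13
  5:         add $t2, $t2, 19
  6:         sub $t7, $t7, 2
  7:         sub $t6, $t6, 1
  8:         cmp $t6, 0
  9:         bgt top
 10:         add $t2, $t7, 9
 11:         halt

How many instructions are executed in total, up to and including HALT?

li $t2, 5 → $t2=5
li $t7, 11 → $t7=11
li $t6, 4 → $t6=4
sub $t7, $t7, 13 → $t7=11-13=-2
add $t2, $t2, 19 → $t2=5+19=24
sub $t7, $t7, 2 → $t7=(-2)-2=-4
sub $t6, $t6, 1 → $t6=4-1=3
cmp $t6, 0  (cmp 3,0)
bgt top: taken
sub $t7, $t7, 13 → $t7=(-4)-13=-17
add $t2, $t2, 19 → $t2=24+19=43
sub $t7, $t7, 2 → $t7=(-17)-2=-19
sub $t6, $t6, 1 → $t6=3-1=2
cmp $t6, 0  (cmp 2,0)
bgt top: taken
sub $t7, $t7, 13 → $t7=(-19)-13=-32
add $t2, $t2, 19 → $t2=43+19=62
sub $t7, $t7, 2 → $t7=(-32)-2=-34
sub $t6, $t6, 1 → $t6=2-1=1
cmp $t6, 0  (cmp 1,0)
bgt top: taken
sub $t7, $t7, 13 → $t7=(-34)-13=-47
add $t2, $t2, 19 → $t2=62+19=81
sub $t7, $t7, 2 → $t7=(-47)-2=-49
sub $t6, $t6, 1 → $t6=1-1=0
cmp $t6, 0  (cmp 0,0)
bgt top: not taken
add $t2, $t7, 9 → $t2=(-49)+9=-40
halt.
Total executed instructions: 29.

29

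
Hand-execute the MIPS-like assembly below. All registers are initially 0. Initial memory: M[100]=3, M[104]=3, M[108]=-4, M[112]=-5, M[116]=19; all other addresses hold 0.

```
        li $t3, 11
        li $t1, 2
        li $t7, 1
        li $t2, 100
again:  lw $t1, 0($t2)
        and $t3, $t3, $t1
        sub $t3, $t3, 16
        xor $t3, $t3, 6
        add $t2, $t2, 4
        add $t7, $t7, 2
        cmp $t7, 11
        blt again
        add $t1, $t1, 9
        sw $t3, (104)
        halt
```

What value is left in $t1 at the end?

28

$t3=11
$t1=2
$t7=1
$t2=100
$t1=M[100]=3
$t3=11&3=3
$t3=3-16=-13
$t3=(-13)^6=-11
$t2=100+4=104
$t7=1+2=3
cmp $t7, 11  (cmp 3,11)
blt again: taken
$t1=M[104]=3
$t3=(-11)&3=1
$t3=1-16=-15
$t3=(-15)^6=-9
$t2=104+4=108
$t7=3+2=5
cmp $t7, 11  (cmp 5,11)
blt again: taken
$t1=M[108]=-4
$t3=(-9)&(-4)=-12
$t3=(-12)-16=-28
$t3=(-28)^6=-30
$t2=108+4=112
$t7=5+2=7
cmp $t7, 11  (cmp 7,11)
blt again: taken
$t1=M[112]=-5
$t3=(-30)&(-5)=-30
$t3=(-30)-16=-46
$t3=(-46)^6=-44
$t2=112+4=116
$t7=7+2=9
cmp $t7, 11  (cmp 9,11)
blt again: taken
$t1=M[116]=19
$t3=(-44)&19=16
$t3=16-16=0
$t3=0^6=6
$t2=116+4=120
$t7=9+2=11
cmp $t7, 11  (cmp 11,11)
blt again: not taken
$t1=19+9=28
sw $t3, (104) → M[104]=6
halt.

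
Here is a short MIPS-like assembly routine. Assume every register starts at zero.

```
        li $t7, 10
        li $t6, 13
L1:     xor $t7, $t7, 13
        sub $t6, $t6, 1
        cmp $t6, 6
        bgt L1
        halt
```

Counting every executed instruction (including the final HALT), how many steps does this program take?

31

after li $t7, 10: $t7=10
after li $t6, 13: $t6=13
after xor $t7, $t7, 13: $t7=10^13=7
after sub $t6, $t6, 1: $t6=13-1=12
cmp $t6, 6  (cmp 12,6)
bgt L1: taken
after xor $t7, $t7, 13: $t7=7^13=10
after sub $t6, $t6, 1: $t6=12-1=11
cmp $t6, 6  (cmp 11,6)
bgt L1: taken
after xor $t7, $t7, 13: $t7=10^13=7
after sub $t6, $t6, 1: $t6=11-1=10
cmp $t6, 6  (cmp 10,6)
bgt L1: taken
after xor $t7, $t7, 13: $t7=7^13=10
after sub $t6, $t6, 1: $t6=10-1=9
cmp $t6, 6  (cmp 9,6)
bgt L1: taken
after xor $t7, $t7, 13: $t7=10^13=7
after sub $t6, $t6, 1: $t6=9-1=8
cmp $t6, 6  (cmp 8,6)
bgt L1: taken
after xor $t7, $t7, 13: $t7=7^13=10
after sub $t6, $t6, 1: $t6=8-1=7
cmp $t6, 6  (cmp 7,6)
bgt L1: taken
after xor $t7, $t7, 13: $t7=10^13=7
after sub $t6, $t6, 1: $t6=7-1=6
cmp $t6, 6  (cmp 6,6)
bgt L1: not taken
halt.
Total executed instructions: 31.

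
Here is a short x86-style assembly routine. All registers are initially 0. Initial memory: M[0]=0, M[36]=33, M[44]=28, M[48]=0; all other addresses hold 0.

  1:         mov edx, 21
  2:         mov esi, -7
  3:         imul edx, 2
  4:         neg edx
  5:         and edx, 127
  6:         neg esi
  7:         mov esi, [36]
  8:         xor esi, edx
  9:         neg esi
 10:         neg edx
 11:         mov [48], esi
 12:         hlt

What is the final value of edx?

edx=21
esi=-7
edx=21*2=42
edx=-(42)=-42
edx=(-42)&127=86
esi=-(-7)=7
esi=M[36]=33
esi=33^86=119
esi=-(119)=-119
edx=-(86)=-86
mov [48], esi → M[48]=-119
halt.

-86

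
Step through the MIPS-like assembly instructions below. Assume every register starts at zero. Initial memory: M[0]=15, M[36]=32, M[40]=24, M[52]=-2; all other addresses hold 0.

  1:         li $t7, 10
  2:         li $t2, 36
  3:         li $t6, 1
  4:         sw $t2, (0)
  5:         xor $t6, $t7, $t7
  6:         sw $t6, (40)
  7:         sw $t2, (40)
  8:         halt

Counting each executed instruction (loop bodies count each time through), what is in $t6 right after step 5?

after li $t7, 10: $t7=10
after li $t2, 36: $t2=36
after li $t6, 1: $t6=1
sw $t2, (0) → M[0]=36
after xor $t6, $t7, $t7: $t6=10^10=0
After step 5: $t6 = 0.

0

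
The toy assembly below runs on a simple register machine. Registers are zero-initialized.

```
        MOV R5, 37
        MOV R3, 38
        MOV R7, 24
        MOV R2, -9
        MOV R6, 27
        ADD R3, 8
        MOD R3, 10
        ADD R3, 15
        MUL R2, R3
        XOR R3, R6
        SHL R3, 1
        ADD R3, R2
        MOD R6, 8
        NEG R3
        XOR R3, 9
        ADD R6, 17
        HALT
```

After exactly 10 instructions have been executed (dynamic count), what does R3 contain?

after MOV R5, 37: R5=37
after MOV R3, 38: R3=38
after MOV R7, 24: R7=24
after MOV R2, -9: R2=-9
after MOV R6, 27: R6=27
after ADD R3, 8: R3=38+8=46
after MOD R3, 10: R3=46%10=6
after ADD R3, 15: R3=6+15=21
after MUL R2, R3: R2=(-9)*21=-189
after XOR R3, R6: R3=21^27=14
After step 10: R3 = 14.

14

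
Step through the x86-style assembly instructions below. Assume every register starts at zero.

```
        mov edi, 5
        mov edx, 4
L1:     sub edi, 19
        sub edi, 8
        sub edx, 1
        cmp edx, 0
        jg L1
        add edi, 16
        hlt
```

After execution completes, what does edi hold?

edi=5
edx=4
edi=5-19=-14
edi=(-14)-8=-22
edx=4-1=3
cmp edx, 0  (cmp 3,0)
jg L1: taken
edi=(-22)-19=-41
edi=(-41)-8=-49
edx=3-1=2
cmp edx, 0  (cmp 2,0)
jg L1: taken
edi=(-49)-19=-68
edi=(-68)-8=-76
edx=2-1=1
cmp edx, 0  (cmp 1,0)
jg L1: taken
edi=(-76)-19=-95
edi=(-95)-8=-103
edx=1-1=0
cmp edx, 0  (cmp 0,0)
jg L1: not taken
edi=(-103)+16=-87
halt.

-87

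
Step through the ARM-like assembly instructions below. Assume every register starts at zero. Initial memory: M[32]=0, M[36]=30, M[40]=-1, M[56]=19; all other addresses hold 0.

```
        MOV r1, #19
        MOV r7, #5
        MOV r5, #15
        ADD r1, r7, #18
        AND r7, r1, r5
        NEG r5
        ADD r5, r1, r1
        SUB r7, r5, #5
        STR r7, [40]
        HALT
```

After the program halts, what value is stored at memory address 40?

after MOV r1, #19: r1=19
after MOV r7, #5: r7=5
after MOV r5, #15: r5=15
after ADD r1, r7, #18: r1=5+18=23
after AND r7, r1, r5: r7=23&15=7
after NEG r5: r5=-(15)=-15
after ADD r5, r1, r1: r5=23+23=46
after SUB r7, r5, #5: r7=46-5=41
STR r7, [40] → M[40]=41
halt.

41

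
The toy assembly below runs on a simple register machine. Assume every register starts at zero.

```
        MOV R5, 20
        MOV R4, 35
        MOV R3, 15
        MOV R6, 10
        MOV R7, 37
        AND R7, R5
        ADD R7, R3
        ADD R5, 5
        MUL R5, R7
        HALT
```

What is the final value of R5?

MOV R5, 20 → R5=20
MOV R4, 35 → R4=35
MOV R3, 15 → R3=15
MOV R6, 10 → R6=10
MOV R7, 37 → R7=37
AND R7, R5 → R7=37&20=4
ADD R7, R3 → R7=4+15=19
ADD R5, 5 → R5=20+5=25
MUL R5, R7 → R5=25*19=475
halt.

475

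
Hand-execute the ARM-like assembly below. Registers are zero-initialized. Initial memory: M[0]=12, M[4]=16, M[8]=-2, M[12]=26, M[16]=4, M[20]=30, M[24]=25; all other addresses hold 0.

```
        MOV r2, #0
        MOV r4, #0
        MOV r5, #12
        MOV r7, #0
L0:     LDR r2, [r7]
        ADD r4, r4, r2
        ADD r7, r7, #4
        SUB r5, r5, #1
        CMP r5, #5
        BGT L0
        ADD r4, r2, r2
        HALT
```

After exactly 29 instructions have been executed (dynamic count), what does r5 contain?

r2=0
r4=0
r5=12
r7=0
r2=M[0]=12
r4=0+12=12
r7=0+4=4
r5=12-1=11
CMP r5, #5  (cmp 11,5)
BGT L0: taken
r2=M[4]=16
r4=12+16=28
r7=4+4=8
r5=11-1=10
CMP r5, #5  (cmp 10,5)
BGT L0: taken
r2=M[8]=-2
r4=28+(-2)=26
r7=8+4=12
r5=10-1=9
CMP r5, #5  (cmp 9,5)
BGT L0: taken
r2=M[12]=26
r4=26+26=52
r7=12+4=16
r5=9-1=8
CMP r5, #5  (cmp 8,5)
BGT L0: taken
r2=M[16]=4
After step 29: r5 = 8.

8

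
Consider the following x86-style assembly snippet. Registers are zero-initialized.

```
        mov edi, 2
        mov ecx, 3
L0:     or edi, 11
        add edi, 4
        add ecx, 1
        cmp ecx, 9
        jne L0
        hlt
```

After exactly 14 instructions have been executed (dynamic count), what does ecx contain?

5

edi=2
ecx=3
edi=2|11=11
edi=11+4=15
ecx=3+1=4
cmp ecx, 9  (cmp 4,9)
jne L0: taken
edi=15|11=15
edi=15+4=19
ecx=4+1=5
cmp ecx, 9  (cmp 5,9)
jne L0: taken
edi=19|11=27
edi=27+4=31
After step 14: ecx = 5.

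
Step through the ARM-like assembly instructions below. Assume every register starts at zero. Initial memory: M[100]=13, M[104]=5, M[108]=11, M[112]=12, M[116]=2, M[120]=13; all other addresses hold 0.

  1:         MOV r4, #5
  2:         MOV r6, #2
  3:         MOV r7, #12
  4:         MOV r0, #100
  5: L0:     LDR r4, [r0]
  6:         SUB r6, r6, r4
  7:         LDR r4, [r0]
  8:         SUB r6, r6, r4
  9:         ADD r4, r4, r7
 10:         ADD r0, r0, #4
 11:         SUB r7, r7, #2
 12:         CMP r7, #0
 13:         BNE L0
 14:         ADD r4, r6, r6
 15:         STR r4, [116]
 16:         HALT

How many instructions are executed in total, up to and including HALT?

after MOV r4, #5: r4=5
after MOV r6, #2: r6=2
after MOV r7, #12: r7=12
after MOV r0, #100: r0=100
after LDR r4, [r0]: r4=M[100]=13
after SUB r6, r6, r4: r6=2-13=-11
after LDR r4, [r0]: r4=M[100]=13
after SUB r6, r6, r4: r6=(-11)-13=-24
after ADD r4, r4, r7: r4=13+12=25
after ADD r0, r0, #4: r0=100+4=104
after SUB r7, r7, #2: r7=12-2=10
CMP r7, #0  (cmp 10,0)
BNE L0: taken
after LDR r4, [r0]: r4=M[104]=5
after SUB r6, r6, r4: r6=(-24)-5=-29
after LDR r4, [r0]: r4=M[104]=5
after SUB r6, r6, r4: r6=(-29)-5=-34
after ADD r4, r4, r7: r4=5+10=15
after ADD r0, r0, #4: r0=104+4=108
after SUB r7, r7, #2: r7=10-2=8
CMP r7, #0  (cmp 8,0)
BNE L0: taken
after LDR r4, [r0]: r4=M[108]=11
after SUB r6, r6, r4: r6=(-34)-11=-45
after LDR r4, [r0]: r4=M[108]=11
after SUB r6, r6, r4: r6=(-45)-11=-56
after ADD r4, r4, r7: r4=11+8=19
after ADD r0, r0, #4: r0=108+4=112
after SUB r7, r7, #2: r7=8-2=6
CMP r7, #0  (cmp 6,0)
BNE L0: taken
after LDR r4, [r0]: r4=M[112]=12
after SUB r6, r6, r4: r6=(-56)-12=-68
after LDR r4, [r0]: r4=M[112]=12
after SUB r6, r6, r4: r6=(-68)-12=-80
after ADD r4, r4, r7: r4=12+6=18
after ADD r0, r0, #4: r0=112+4=116
after SUB r7, r7, #2: r7=6-2=4
CMP r7, #0  (cmp 4,0)
BNE L0: taken
after LDR r4, [r0]: r4=M[116]=2
after SUB r6, r6, r4: r6=(-80)-2=-82
after LDR r4, [r0]: r4=M[116]=2
after SUB r6, r6, r4: r6=(-82)-2=-84
after ADD r4, r4, r7: r4=2+4=6
after ADD r0, r0, #4: r0=116+4=120
after SUB r7, r7, #2: r7=4-2=2
CMP r7, #0  (cmp 2,0)
BNE L0: taken
after LDR r4, [r0]: r4=M[120]=13
after SUB r6, r6, r4: r6=(-84)-13=-97
after LDR r4, [r0]: r4=M[120]=13
after SUB r6, r6, r4: r6=(-97)-13=-110
after ADD r4, r4, r7: r4=13+2=15
after ADD r0, r0, #4: r0=120+4=124
after SUB r7, r7, #2: r7=2-2=0
CMP r7, #0  (cmp 0,0)
BNE L0: not taken
after ADD r4, r6, r6: r4=(-110)+(-110)=-220
STR r4, [116] → M[116]=-220
halt.
Total executed instructions: 61.

61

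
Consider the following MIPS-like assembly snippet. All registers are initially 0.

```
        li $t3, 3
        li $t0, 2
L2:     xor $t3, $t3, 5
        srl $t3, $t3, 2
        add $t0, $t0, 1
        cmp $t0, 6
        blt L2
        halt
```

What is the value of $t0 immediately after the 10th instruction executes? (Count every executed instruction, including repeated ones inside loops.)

4

li $t3, 3 → $t3=3
li $t0, 2 → $t0=2
xor $t3, $t3, 5 → $t3=3^5=6
srl $t3, $t3, 2 → $t3=6>>2=1
add $t0, $t0, 1 → $t0=2+1=3
cmp $t0, 6  (cmp 3,6)
blt L2: taken
xor $t3, $t3, 5 → $t3=1^5=4
srl $t3, $t3, 2 → $t3=4>>2=1
add $t0, $t0, 1 → $t0=3+1=4
After step 10: $t0 = 4.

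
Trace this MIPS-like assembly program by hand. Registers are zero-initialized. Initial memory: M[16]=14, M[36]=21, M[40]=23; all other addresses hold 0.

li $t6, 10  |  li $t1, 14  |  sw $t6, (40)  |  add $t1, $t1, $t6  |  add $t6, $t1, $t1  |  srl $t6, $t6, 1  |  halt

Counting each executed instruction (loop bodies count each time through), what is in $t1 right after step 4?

24

after li $t6, 10: $t6=10
after li $t1, 14: $t1=14
sw $t6, (40) → M[40]=10
after add $t1, $t1, $t6: $t1=14+10=24
After step 4: $t1 = 24.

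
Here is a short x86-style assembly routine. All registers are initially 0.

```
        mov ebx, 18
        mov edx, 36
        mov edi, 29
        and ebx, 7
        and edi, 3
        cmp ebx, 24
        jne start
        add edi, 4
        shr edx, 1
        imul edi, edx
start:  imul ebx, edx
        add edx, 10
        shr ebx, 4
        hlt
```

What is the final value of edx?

46

ebx=18
edx=36
edi=29
ebx=18&7=2
edi=29&3=1
cmp ebx, 24  (cmp 2,24)
jne start: taken
ebx=2*36=72
edx=36+10=46
ebx=72>>4=4
halt.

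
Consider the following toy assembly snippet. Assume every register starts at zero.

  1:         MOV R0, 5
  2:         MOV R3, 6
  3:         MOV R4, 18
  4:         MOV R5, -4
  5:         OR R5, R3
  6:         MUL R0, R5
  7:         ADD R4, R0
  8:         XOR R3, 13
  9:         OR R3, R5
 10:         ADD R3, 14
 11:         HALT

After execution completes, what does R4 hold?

8

after MOV R0, 5: R0=5
after MOV R3, 6: R3=6
after MOV R4, 18: R4=18
after MOV R5, -4: R5=-4
after OR R5, R3: R5=(-4)|6=-2
after MUL R0, R5: R0=5*(-2)=-10
after ADD R4, R0: R4=18+(-10)=8
after XOR R3, 13: R3=6^13=11
after OR R3, R5: R3=11|(-2)=-1
after ADD R3, 14: R3=(-1)+14=13
halt.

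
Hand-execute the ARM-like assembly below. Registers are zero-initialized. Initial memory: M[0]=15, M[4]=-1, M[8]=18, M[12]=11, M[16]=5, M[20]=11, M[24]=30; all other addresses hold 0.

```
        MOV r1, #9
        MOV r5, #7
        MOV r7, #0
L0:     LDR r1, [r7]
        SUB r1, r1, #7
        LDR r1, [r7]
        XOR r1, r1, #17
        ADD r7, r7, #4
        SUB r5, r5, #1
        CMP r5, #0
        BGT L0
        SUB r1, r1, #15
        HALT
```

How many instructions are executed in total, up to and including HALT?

MOV r1, #9 → r1=9
MOV r5, #7 → r5=7
MOV r7, #0 → r7=0
LDR r1, [r7] → r1=M[0]=15
SUB r1, r1, #7 → r1=15-7=8
LDR r1, [r7] → r1=M[0]=15
XOR r1, r1, #17 → r1=15^17=30
ADD r7, r7, #4 → r7=0+4=4
SUB r5, r5, #1 → r5=7-1=6
CMP r5, #0  (cmp 6,0)
BGT L0: taken
LDR r1, [r7] → r1=M[4]=-1
SUB r1, r1, #7 → r1=(-1)-7=-8
LDR r1, [r7] → r1=M[4]=-1
XOR r1, r1, #17 → r1=(-1)^17=-18
ADD r7, r7, #4 → r7=4+4=8
SUB r5, r5, #1 → r5=6-1=5
CMP r5, #0  (cmp 5,0)
BGT L0: taken
LDR r1, [r7] → r1=M[8]=18
SUB r1, r1, #7 → r1=18-7=11
LDR r1, [r7] → r1=M[8]=18
XOR r1, r1, #17 → r1=18^17=3
ADD r7, r7, #4 → r7=8+4=12
SUB r5, r5, #1 → r5=5-1=4
CMP r5, #0  (cmp 4,0)
BGT L0: taken
LDR r1, [r7] → r1=M[12]=11
SUB r1, r1, #7 → r1=11-7=4
LDR r1, [r7] → r1=M[12]=11
XOR r1, r1, #17 → r1=11^17=26
ADD r7, r7, #4 → r7=12+4=16
SUB r5, r5, #1 → r5=4-1=3
CMP r5, #0  (cmp 3,0)
BGT L0: taken
LDR r1, [r7] → r1=M[16]=5
SUB r1, r1, #7 → r1=5-7=-2
LDR r1, [r7] → r1=M[16]=5
XOR r1, r1, #17 → r1=5^17=20
ADD r7, r7, #4 → r7=16+4=20
SUB r5, r5, #1 → r5=3-1=2
CMP r5, #0  (cmp 2,0)
BGT L0: taken
LDR r1, [r7] → r1=M[20]=11
SUB r1, r1, #7 → r1=11-7=4
LDR r1, [r7] → r1=M[20]=11
XOR r1, r1, #17 → r1=11^17=26
ADD r7, r7, #4 → r7=20+4=24
SUB r5, r5, #1 → r5=2-1=1
CMP r5, #0  (cmp 1,0)
BGT L0: taken
LDR r1, [r7] → r1=M[24]=30
SUB r1, r1, #7 → r1=30-7=23
LDR r1, [r7] → r1=M[24]=30
XOR r1, r1, #17 → r1=30^17=15
ADD r7, r7, #4 → r7=24+4=28
SUB r5, r5, #1 → r5=1-1=0
CMP r5, #0  (cmp 0,0)
BGT L0: not taken
SUB r1, r1, #15 → r1=15-15=0
halt.
Total executed instructions: 61.

61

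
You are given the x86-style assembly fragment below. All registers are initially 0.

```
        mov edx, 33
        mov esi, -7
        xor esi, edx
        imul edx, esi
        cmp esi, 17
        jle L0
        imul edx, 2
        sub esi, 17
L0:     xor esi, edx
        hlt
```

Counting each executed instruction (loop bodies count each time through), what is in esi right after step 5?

mov edx, 33 → edx=33
mov esi, -7 → esi=-7
xor esi, edx → esi=(-7)^33=-40
imul edx, esi → edx=33*(-40)=-1320
cmp esi, 17  (cmp -40,17)
After step 5: esi = -40.

-40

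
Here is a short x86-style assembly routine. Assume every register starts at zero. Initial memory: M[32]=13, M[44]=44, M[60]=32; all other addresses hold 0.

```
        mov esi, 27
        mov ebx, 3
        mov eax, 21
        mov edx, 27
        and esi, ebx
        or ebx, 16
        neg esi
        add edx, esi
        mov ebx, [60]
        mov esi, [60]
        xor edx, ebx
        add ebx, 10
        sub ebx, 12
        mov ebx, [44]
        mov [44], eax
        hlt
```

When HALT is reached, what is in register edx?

esi=27
ebx=3
eax=21
edx=27
esi=27&3=3
ebx=3|16=19
esi=-(3)=-3
edx=27+(-3)=24
ebx=M[60]=32
esi=M[60]=32
edx=24^32=56
ebx=32+10=42
ebx=42-12=30
ebx=M[44]=44
mov [44], eax → M[44]=21
halt.

56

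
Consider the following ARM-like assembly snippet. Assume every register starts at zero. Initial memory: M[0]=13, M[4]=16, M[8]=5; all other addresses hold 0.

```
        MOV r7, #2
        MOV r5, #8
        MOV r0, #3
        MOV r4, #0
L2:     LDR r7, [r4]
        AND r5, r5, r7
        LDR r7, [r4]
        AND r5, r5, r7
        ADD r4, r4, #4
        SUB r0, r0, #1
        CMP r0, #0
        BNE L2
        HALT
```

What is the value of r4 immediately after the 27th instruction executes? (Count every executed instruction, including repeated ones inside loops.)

MOV r7, #2 → r7=2
MOV r5, #8 → r5=8
MOV r0, #3 → r0=3
MOV r4, #0 → r4=0
LDR r7, [r4] → r7=M[0]=13
AND r5, r5, r7 → r5=8&13=8
LDR r7, [r4] → r7=M[0]=13
AND r5, r5, r7 → r5=8&13=8
ADD r4, r4, #4 → r4=0+4=4
SUB r0, r0, #1 → r0=3-1=2
CMP r0, #0  (cmp 2,0)
BNE L2: taken
LDR r7, [r4] → r7=M[4]=16
AND r5, r5, r7 → r5=8&16=0
LDR r7, [r4] → r7=M[4]=16
AND r5, r5, r7 → r5=0&16=0
ADD r4, r4, #4 → r4=4+4=8
SUB r0, r0, #1 → r0=2-1=1
CMP r0, #0  (cmp 1,0)
BNE L2: taken
LDR r7, [r4] → r7=M[8]=5
AND r5, r5, r7 → r5=0&5=0
LDR r7, [r4] → r7=M[8]=5
AND r5, r5, r7 → r5=0&5=0
ADD r4, r4, #4 → r4=8+4=12
SUB r0, r0, #1 → r0=1-1=0
CMP r0, #0  (cmp 0,0)
After step 27: r4 = 12.

12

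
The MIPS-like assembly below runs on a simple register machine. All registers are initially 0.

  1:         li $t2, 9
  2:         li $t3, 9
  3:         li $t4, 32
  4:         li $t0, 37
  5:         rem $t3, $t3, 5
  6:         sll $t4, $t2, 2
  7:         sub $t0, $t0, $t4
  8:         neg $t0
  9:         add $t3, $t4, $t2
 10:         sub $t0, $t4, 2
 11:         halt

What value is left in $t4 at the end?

36

$t2=9
$t3=9
$t4=32
$t0=37
$t3=9%5=4
$t4=9<<2=36
$t0=37-36=1
$t0=-(1)=-1
$t3=36+9=45
$t0=36-2=34
halt.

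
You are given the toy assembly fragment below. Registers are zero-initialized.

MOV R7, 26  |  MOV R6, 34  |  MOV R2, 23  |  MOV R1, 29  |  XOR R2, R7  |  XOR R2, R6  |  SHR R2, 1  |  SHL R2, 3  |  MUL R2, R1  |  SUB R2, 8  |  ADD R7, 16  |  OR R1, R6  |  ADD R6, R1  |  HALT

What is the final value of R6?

after MOV R7, 26: R7=26
after MOV R6, 34: R6=34
after MOV R2, 23: R2=23
after MOV R1, 29: R1=29
after XOR R2, R7: R2=23^26=13
after XOR R2, R6: R2=13^34=47
after SHR R2, 1: R2=47>>1=23
after SHL R2, 3: R2=23<<3=184
after MUL R2, R1: R2=184*29=5336
after SUB R2, 8: R2=5336-8=5328
after ADD R7, 16: R7=26+16=42
after OR R1, R6: R1=29|34=63
after ADD R6, R1: R6=34+63=97
halt.

97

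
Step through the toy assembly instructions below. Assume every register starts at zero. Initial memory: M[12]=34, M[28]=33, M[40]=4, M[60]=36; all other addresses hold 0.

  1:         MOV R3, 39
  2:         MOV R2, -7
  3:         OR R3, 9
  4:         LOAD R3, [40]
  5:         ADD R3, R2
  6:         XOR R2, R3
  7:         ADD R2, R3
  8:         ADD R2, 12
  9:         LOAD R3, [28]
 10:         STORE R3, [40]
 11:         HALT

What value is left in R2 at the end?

13

MOV R3, 39 → R3=39
MOV R2, -7 → R2=-7
OR R3, 9 → R3=39|9=47
LOAD R3, [40] → R3=M[40]=4
ADD R3, R2 → R3=4+(-7)=-3
XOR R2, R3 → R2=(-7)^(-3)=4
ADD R2, R3 → R2=4+(-3)=1
ADD R2, 12 → R2=1+12=13
LOAD R3, [28] → R3=M[28]=33
STORE R3, [40] → M[40]=33
halt.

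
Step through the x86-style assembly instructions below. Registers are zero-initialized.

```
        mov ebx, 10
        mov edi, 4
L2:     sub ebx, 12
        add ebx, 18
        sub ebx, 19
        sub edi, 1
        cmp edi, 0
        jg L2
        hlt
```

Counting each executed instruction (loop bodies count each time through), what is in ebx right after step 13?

mov ebx, 10 → ebx=10
mov edi, 4 → edi=4
sub ebx, 12 → ebx=10-12=-2
add ebx, 18 → ebx=(-2)+18=16
sub ebx, 19 → ebx=16-19=-3
sub edi, 1 → edi=4-1=3
cmp edi, 0  (cmp 3,0)
jg L2: taken
sub ebx, 12 → ebx=(-3)-12=-15
add ebx, 18 → ebx=(-15)+18=3
sub ebx, 19 → ebx=3-19=-16
sub edi, 1 → edi=3-1=2
cmp edi, 0  (cmp 2,0)
After step 13: ebx = -16.

-16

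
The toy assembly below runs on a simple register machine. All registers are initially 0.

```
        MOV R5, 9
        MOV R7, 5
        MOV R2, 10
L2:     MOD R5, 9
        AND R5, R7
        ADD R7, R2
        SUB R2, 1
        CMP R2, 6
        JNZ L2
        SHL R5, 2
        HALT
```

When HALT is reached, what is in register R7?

after MOV R5, 9: R5=9
after MOV R7, 5: R7=5
after MOV R2, 10: R2=10
after MOD R5, 9: R5=9%9=0
after AND R5, R7: R5=0&5=0
after ADD R7, R2: R7=5+10=15
after SUB R2, 1: R2=10-1=9
CMP R2, 6  (cmp 9,6)
JNZ L2: taken
after MOD R5, 9: R5=0%9=0
after AND R5, R7: R5=0&15=0
after ADD R7, R2: R7=15+9=24
after SUB R2, 1: R2=9-1=8
CMP R2, 6  (cmp 8,6)
JNZ L2: taken
after MOD R5, 9: R5=0%9=0
after AND R5, R7: R5=0&24=0
after ADD R7, R2: R7=24+8=32
after SUB R2, 1: R2=8-1=7
CMP R2, 6  (cmp 7,6)
JNZ L2: taken
after MOD R5, 9: R5=0%9=0
after AND R5, R7: R5=0&32=0
after ADD R7, R2: R7=32+7=39
after SUB R2, 1: R2=7-1=6
CMP R2, 6  (cmp 6,6)
JNZ L2: not taken
after SHL R5, 2: R5=0<<2=0
halt.

39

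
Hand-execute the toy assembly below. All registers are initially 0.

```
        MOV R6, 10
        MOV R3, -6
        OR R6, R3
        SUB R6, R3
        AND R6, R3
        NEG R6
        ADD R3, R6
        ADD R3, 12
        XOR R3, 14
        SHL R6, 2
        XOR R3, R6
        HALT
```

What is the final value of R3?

after MOV R6, 10: R6=10
after MOV R3, -6: R3=-6
after OR R6, R3: R6=10|(-6)=-6
after SUB R6, R3: R6=(-6)-(-6)=0
after AND R6, R3: R6=0&(-6)=0
after NEG R6: R6=-(0)=0
after ADD R3, R6: R3=(-6)+0=-6
after ADD R3, 12: R3=(-6)+12=6
after XOR R3, 14: R3=6^14=8
after SHL R6, 2: R6=0<<2=0
after XOR R3, R6: R3=8^0=8
halt.

8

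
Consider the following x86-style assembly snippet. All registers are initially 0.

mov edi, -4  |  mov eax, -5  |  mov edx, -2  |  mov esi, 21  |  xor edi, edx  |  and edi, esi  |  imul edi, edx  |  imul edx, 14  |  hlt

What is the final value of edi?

edi=-4
eax=-5
edx=-2
esi=21
edi=(-4)^(-2)=2
edi=2&21=0
edi=0*(-2)=0
edx=(-2)*14=-28
halt.

0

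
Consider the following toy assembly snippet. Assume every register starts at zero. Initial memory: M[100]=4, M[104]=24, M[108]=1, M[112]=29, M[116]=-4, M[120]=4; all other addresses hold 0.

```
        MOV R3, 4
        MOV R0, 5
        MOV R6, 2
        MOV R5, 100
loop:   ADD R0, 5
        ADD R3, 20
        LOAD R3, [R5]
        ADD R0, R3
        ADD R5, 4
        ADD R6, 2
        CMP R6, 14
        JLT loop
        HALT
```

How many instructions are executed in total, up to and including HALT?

53

R3=4
R0=5
R6=2
R5=100
R0=5+5=10
R3=4+20=24
R3=M[100]=4
R0=10+4=14
R5=100+4=104
R6=2+2=4
CMP R6, 14  (cmp 4,14)
JLT loop: taken
R0=14+5=19
R3=4+20=24
R3=M[104]=24
R0=19+24=43
R5=104+4=108
R6=4+2=6
CMP R6, 14  (cmp 6,14)
JLT loop: taken
R0=43+5=48
R3=24+20=44
R3=M[108]=1
R0=48+1=49
R5=108+4=112
R6=6+2=8
CMP R6, 14  (cmp 8,14)
JLT loop: taken
R0=49+5=54
R3=1+20=21
R3=M[112]=29
R0=54+29=83
R5=112+4=116
R6=8+2=10
CMP R6, 14  (cmp 10,14)
JLT loop: taken
R0=83+5=88
R3=29+20=49
R3=M[116]=-4
R0=88+(-4)=84
R5=116+4=120
R6=10+2=12
CMP R6, 14  (cmp 12,14)
JLT loop: taken
R0=84+5=89
R3=(-4)+20=16
R3=M[120]=4
R0=89+4=93
R5=120+4=124
R6=12+2=14
CMP R6, 14  (cmp 14,14)
JLT loop: not taken
halt.
Total executed instructions: 53.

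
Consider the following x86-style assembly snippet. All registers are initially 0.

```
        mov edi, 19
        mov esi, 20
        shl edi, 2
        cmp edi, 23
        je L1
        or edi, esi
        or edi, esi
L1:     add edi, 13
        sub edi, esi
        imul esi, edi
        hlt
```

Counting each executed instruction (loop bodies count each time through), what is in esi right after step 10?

1700

mov edi, 19 → edi=19
mov esi, 20 → esi=20
shl edi, 2 → edi=19<<2=76
cmp edi, 23  (cmp 76,23)
je L1: not taken
or edi, esi → edi=76|20=92
or edi, esi → edi=92|20=92
add edi, 13 → edi=92+13=105
sub edi, esi → edi=105-20=85
imul esi, edi → esi=20*85=1700
After step 10: esi = 1700.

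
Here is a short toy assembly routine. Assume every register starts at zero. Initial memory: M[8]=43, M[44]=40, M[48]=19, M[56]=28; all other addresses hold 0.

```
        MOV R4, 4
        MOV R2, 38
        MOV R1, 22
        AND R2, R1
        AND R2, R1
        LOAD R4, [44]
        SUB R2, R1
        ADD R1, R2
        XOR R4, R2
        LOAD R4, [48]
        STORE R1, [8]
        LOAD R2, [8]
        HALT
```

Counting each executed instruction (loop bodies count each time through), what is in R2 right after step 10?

after MOV R4, 4: R4=4
after MOV R2, 38: R2=38
after MOV R1, 22: R1=22
after AND R2, R1: R2=38&22=6
after AND R2, R1: R2=6&22=6
after LOAD R4, [44]: R4=M[44]=40
after SUB R2, R1: R2=6-22=-16
after ADD R1, R2: R1=22+(-16)=6
after XOR R4, R2: R4=40^(-16)=-40
after LOAD R4, [48]: R4=M[48]=19
After step 10: R2 = -16.

-16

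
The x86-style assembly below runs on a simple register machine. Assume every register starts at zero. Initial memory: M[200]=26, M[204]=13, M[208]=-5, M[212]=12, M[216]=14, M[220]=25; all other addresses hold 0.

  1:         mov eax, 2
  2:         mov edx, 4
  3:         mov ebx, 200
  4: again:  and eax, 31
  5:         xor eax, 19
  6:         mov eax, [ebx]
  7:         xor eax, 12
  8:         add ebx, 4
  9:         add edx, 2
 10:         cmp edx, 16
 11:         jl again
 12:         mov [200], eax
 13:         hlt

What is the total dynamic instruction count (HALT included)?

53

after mov eax, 2: eax=2
after mov edx, 4: edx=4
after mov ebx, 200: ebx=200
after and eax, 31: eax=2&31=2
after xor eax, 19: eax=2^19=17
after mov eax, [ebx]: eax=M[200]=26
after xor eax, 12: eax=26^12=22
after add ebx, 4: ebx=200+4=204
after add edx, 2: edx=4+2=6
cmp edx, 16  (cmp 6,16)
jl again: taken
after and eax, 31: eax=22&31=22
after xor eax, 19: eax=22^19=5
after mov eax, [ebx]: eax=M[204]=13
after xor eax, 12: eax=13^12=1
after add ebx, 4: ebx=204+4=208
after add edx, 2: edx=6+2=8
cmp edx, 16  (cmp 8,16)
jl again: taken
after and eax, 31: eax=1&31=1
after xor eax, 19: eax=1^19=18
after mov eax, [ebx]: eax=M[208]=-5
after xor eax, 12: eax=(-5)^12=-9
after add ebx, 4: ebx=208+4=212
after add edx, 2: edx=8+2=10
cmp edx, 16  (cmp 10,16)
jl again: taken
after and eax, 31: eax=(-9)&31=23
after xor eax, 19: eax=23^19=4
after mov eax, [ebx]: eax=M[212]=12
after xor eax, 12: eax=12^12=0
after add ebx, 4: ebx=212+4=216
after add edx, 2: edx=10+2=12
cmp edx, 16  (cmp 12,16)
jl again: taken
after and eax, 31: eax=0&31=0
after xor eax, 19: eax=0^19=19
after mov eax, [ebx]: eax=M[216]=14
after xor eax, 12: eax=14^12=2
after add ebx, 4: ebx=216+4=220
after add edx, 2: edx=12+2=14
cmp edx, 16  (cmp 14,16)
jl again: taken
after and eax, 31: eax=2&31=2
after xor eax, 19: eax=2^19=17
after mov eax, [ebx]: eax=M[220]=25
after xor eax, 12: eax=25^12=21
after add ebx, 4: ebx=220+4=224
after add edx, 2: edx=14+2=16
cmp edx, 16  (cmp 16,16)
jl again: not taken
mov [200], eax → M[200]=21
halt.
Total executed instructions: 53.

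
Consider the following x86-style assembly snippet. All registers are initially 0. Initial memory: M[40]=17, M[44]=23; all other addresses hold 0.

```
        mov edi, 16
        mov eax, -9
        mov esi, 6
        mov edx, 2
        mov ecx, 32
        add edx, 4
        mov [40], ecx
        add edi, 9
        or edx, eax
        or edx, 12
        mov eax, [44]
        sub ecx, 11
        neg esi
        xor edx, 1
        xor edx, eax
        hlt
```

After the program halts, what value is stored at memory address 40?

edi=16
eax=-9
esi=6
edx=2
ecx=32
edx=2+4=6
mov [40], ecx → M[40]=32
edi=16+9=25
edx=6|(-9)=-9
edx=(-9)|12=-1
eax=M[44]=23
ecx=32-11=21
esi=-(6)=-6
edx=(-1)^1=-2
edx=(-2)^23=-23
halt.

32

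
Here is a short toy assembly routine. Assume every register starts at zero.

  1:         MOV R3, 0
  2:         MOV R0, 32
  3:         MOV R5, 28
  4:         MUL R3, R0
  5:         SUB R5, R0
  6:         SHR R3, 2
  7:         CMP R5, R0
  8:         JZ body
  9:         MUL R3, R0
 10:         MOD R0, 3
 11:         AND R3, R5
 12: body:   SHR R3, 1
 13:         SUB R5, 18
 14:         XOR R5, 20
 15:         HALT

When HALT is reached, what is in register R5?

-2

after MOV R3, 0: R3=0
after MOV R0, 32: R0=32
after MOV R5, 28: R5=28
after MUL R3, R0: R3=0*32=0
after SUB R5, R0: R5=28-32=-4
after SHR R3, 2: R3=0>>2=0
CMP R5, R0  (cmp -4,32)
JZ body: not taken
after MUL R3, R0: R3=0*32=0
after MOD R0, 3: R0=32%3=2
after AND R3, R5: R3=0&(-4)=0
after SHR R3, 1: R3=0>>1=0
after SUB R5, 18: R5=(-4)-18=-22
after XOR R5, 20: R5=(-22)^20=-2
halt.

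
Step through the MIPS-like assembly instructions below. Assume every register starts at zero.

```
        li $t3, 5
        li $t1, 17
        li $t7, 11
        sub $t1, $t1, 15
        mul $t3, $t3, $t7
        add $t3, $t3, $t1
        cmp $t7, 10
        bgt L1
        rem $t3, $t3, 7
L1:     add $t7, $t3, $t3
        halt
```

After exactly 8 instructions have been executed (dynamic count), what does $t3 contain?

$t3=5
$t1=17
$t7=11
$t1=17-15=2
$t3=5*11=55
$t3=55+2=57
cmp $t7, 10  (cmp 11,10)
bgt L1: taken
After step 8: $t3 = 57.

57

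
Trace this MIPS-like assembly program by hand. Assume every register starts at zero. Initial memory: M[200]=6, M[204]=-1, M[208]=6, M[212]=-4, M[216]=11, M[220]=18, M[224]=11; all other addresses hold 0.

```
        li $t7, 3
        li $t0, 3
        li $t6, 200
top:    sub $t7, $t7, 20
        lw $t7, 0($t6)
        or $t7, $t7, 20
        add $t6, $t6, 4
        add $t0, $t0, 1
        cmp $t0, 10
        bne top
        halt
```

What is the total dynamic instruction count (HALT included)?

li $t7, 3 → $t7=3
li $t0, 3 → $t0=3
li $t6, 200 → $t6=200
sub $t7, $t7, 20 → $t7=3-20=-17
lw $t7, 0($t6) → $t7=M[200]=6
or $t7, $t7, 20 → $t7=6|20=22
add $t6, $t6, 4 → $t6=200+4=204
add $t0, $t0, 1 → $t0=3+1=4
cmp $t0, 10  (cmp 4,10)
bne top: taken
sub $t7, $t7, 20 → $t7=22-20=2
lw $t7, 0($t6) → $t7=M[204]=-1
or $t7, $t7, 20 → $t7=(-1)|20=-1
add $t6, $t6, 4 → $t6=204+4=208
add $t0, $t0, 1 → $t0=4+1=5
cmp $t0, 10  (cmp 5,10)
bne top: taken
sub $t7, $t7, 20 → $t7=(-1)-20=-21
lw $t7, 0($t6) → $t7=M[208]=6
or $t7, $t7, 20 → $t7=6|20=22
add $t6, $t6, 4 → $t6=208+4=212
add $t0, $t0, 1 → $t0=5+1=6
cmp $t0, 10  (cmp 6,10)
bne top: taken
sub $t7, $t7, 20 → $t7=22-20=2
lw $t7, 0($t6) → $t7=M[212]=-4
or $t7, $t7, 20 → $t7=(-4)|20=-4
add $t6, $t6, 4 → $t6=212+4=216
add $t0, $t0, 1 → $t0=6+1=7
cmp $t0, 10  (cmp 7,10)
bne top: taken
sub $t7, $t7, 20 → $t7=(-4)-20=-24
lw $t7, 0($t6) → $t7=M[216]=11
or $t7, $t7, 20 → $t7=11|20=31
add $t6, $t6, 4 → $t6=216+4=220
add $t0, $t0, 1 → $t0=7+1=8
cmp $t0, 10  (cmp 8,10)
bne top: taken
sub $t7, $t7, 20 → $t7=31-20=11
lw $t7, 0($t6) → $t7=M[220]=18
or $t7, $t7, 20 → $t7=18|20=22
add $t6, $t6, 4 → $t6=220+4=224
add $t0, $t0, 1 → $t0=8+1=9
cmp $t0, 10  (cmp 9,10)
bne top: taken
sub $t7, $t7, 20 → $t7=22-20=2
lw $t7, 0($t6) → $t7=M[224]=11
or $t7, $t7, 20 → $t7=11|20=31
add $t6, $t6, 4 → $t6=224+4=228
add $t0, $t0, 1 → $t0=9+1=10
cmp $t0, 10  (cmp 10,10)
bne top: not taken
halt.
Total executed instructions: 53.

53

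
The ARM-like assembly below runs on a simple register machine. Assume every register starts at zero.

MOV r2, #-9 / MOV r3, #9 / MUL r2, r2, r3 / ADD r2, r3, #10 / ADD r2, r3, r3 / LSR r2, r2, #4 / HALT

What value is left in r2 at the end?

1

after MOV r2, #-9: r2=-9
after MOV r3, #9: r3=9
after MUL r2, r2, r3: r2=(-9)*9=-81
after ADD r2, r3, #10: r2=9+10=19
after ADD r2, r3, r3: r2=9+9=18
after LSR r2, r2, #4: r2=18>>4=1
halt.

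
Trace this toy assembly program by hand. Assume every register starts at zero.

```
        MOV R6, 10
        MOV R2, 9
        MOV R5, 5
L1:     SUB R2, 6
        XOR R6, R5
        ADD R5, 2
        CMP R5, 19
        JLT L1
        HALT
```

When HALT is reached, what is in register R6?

R6=10
R2=9
R5=5
R2=9-6=3
R6=10^5=15
R5=5+2=7
CMP R5, 19  (cmp 7,19)
JLT L1: taken
R2=3-6=-3
R6=15^7=8
R5=7+2=9
CMP R5, 19  (cmp 9,19)
JLT L1: taken
R2=(-3)-6=-9
R6=8^9=1
R5=9+2=11
CMP R5, 19  (cmp 11,19)
JLT L1: taken
R2=(-9)-6=-15
R6=1^11=10
R5=11+2=13
CMP R5, 19  (cmp 13,19)
JLT L1: taken
R2=(-15)-6=-21
R6=10^13=7
R5=13+2=15
CMP R5, 19  (cmp 15,19)
JLT L1: taken
R2=(-21)-6=-27
R6=7^15=8
R5=15+2=17
CMP R5, 19  (cmp 17,19)
JLT L1: taken
R2=(-27)-6=-33
R6=8^17=25
R5=17+2=19
CMP R5, 19  (cmp 19,19)
JLT L1: not taken
halt.

25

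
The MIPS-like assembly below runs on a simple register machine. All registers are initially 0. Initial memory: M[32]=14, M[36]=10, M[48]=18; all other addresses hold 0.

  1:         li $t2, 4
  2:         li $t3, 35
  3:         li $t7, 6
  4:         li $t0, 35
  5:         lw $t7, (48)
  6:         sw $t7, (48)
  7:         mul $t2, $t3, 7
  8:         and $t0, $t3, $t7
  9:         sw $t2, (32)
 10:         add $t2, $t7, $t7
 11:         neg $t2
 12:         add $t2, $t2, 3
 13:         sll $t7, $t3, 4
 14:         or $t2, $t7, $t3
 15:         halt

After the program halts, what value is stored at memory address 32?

$t2=4
$t3=35
$t7=6
$t0=35
$t7=M[48]=18
sw $t7, (48) → M[48]=18
$t2=35*7=245
$t0=35&18=2
sw $t2, (32) → M[32]=245
$t2=18+18=36
$t2=-(36)=-36
$t2=(-36)+3=-33
$t7=35<<4=560
$t2=560|35=563
halt.

245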